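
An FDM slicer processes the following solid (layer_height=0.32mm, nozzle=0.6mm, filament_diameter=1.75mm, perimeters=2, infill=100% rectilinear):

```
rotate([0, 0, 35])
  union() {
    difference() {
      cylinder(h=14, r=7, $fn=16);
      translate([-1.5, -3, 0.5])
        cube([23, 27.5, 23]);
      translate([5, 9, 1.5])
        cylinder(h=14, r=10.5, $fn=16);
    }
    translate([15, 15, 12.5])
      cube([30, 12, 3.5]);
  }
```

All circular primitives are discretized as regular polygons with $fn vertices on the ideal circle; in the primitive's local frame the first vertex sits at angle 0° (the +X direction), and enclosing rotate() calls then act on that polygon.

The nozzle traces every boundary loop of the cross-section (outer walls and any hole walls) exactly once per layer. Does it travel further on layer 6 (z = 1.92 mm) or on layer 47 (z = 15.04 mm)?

layer 47 (z = 15.04 mm)

Layer 6 (z = 1.92): the cylinder: section is a regular 16-gon, circumradius r=7 (perimeter = 2·16·7.000·sin(180°/16) = 43.70 mm); the cube at (-1.5, -3) is present — its section is the full 23×27.5 rectangle (perimeter 101.00 mm); the r=10.5 cylinder at (5, 9) contributes a regular 16-gon of circumradius 10.5 (perimeter = 2·16·10.500·sin(180°/16) = 65.55 mm); Taking the first minus the rest: starting from the r=7 cylinder, the 23×27.5 cube at (-1.5, -3) partially overlaps it — only the 72.36 mm² overlap (of its 632.50 mm²) is removed, clipping the outline; the r=10.5 cylinder at (5, 9) partially overlaps it — only the 10.84 mm² overlap (of its 337.53 mm²) is removed, clipping the outline — boundary = 41.51 mm; the cube at (15, 15) is absent (z outside [12.5, 16]); Taking the union: only the result so far is present, so the union is just that shape — boundary = 41.51 mm; (rotated 35° about Z; rotation is an isometry so areas/perimeters/island counts are preserved). So its perimeter = 41.51 mm. Layer 47 (z = 15.04): the cylinder is not intersected at this z (z outside [0, 14]); the 23×27.5 cube at (-1.5, -3) contributes its full rectangle (perimeter 101.00 mm); the r=10.5 cylinder at (5, 9) contributes a regular 16-gon of circumradius 10.5 (perimeter = 2·16·10.500·sin(180°/16) = 65.55 mm); After the difference (first − rest): the first operand is absent here, so nothing remains; the cube at (15, 15) (footprint 30×12) is included at this height (perimeter 84.00 mm); Taking the union: only the 30×12 cube at (15, 15) is present, so the union is just that shape — boundary = 84.00 mm; (whole slice rotated 35° about Z — lengths, areas and connectivity unchanged). So its perimeter = 84.00 mm. Layer 47 is larger (84.00 vs 41.51 mm).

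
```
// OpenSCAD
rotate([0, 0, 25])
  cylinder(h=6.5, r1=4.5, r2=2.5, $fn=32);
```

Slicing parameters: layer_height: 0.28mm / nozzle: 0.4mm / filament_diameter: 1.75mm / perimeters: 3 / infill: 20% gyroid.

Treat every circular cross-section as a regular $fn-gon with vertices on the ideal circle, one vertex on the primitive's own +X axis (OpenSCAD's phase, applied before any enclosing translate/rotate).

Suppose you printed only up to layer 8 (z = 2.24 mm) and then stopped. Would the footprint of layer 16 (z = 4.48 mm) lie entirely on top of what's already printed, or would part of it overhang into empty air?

Compare the two slices. At z = 2.24: the cone: at t=0.345 of its height the radius interpolates to r₁+(r₂−r₁)t = 3.811, giving a regular 32-gon of that circumradius (area = (32/2)·3.811²·sin(360°/32) = 45.33 mm²); (rotated 25° about Z; rotation is an isometry so areas/perimeters/island counts are preserved). At z = 4.48: the cone contributes a regular 32-gon of circumradius 3.122 (interpolated between r1=4.5 and r2=2.5 at t=0.689) (area = (32/2)·3.122²·sin(360°/32) = 30.42 mm²); (rotated 25° about Z; rotation is an isometry so areas/perimeters/island counts are preserved). Checking containment: the cross-section at z = 4.48 is a subset of the cross-section at z = 2.24.

entirely on top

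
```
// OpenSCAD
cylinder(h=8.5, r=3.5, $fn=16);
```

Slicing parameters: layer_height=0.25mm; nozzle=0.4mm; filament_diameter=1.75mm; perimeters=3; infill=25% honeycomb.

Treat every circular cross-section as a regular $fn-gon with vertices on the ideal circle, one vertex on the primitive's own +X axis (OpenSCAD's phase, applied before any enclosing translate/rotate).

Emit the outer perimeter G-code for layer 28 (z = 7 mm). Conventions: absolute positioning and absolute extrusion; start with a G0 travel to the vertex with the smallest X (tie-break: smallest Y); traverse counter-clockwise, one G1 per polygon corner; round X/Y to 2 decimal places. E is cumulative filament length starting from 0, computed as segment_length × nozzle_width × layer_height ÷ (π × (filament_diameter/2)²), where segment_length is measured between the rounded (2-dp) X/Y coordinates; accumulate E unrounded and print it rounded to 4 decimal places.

At z = 7 mm: the r=3.5 cylinder gives a regular 16-gon of circumradius 3.5 (constant along its height). The outline is a single polygon with 16 vertices. Extrusion per mm of travel: 0.4 × 0.25 / (π × 0.875²) = 0.041575. Accumulating E over each segment gives final E = 0.9076.

G0 X-3.50 Y0.00 Z7.00
G1 X-3.23 Y-1.34 E0.0568
G1 X-2.47 Y-2.47 E0.1134
G1 X-1.34 Y-3.23 E0.1701
G1 X0.00 Y-3.50 E0.2269
G1 X1.34 Y-3.23 E0.2837
G1 X2.47 Y-2.47 E0.3403
G1 X3.23 Y-1.34 E0.3970
G1 X3.50 Y0.00 E0.4538
G1 X3.23 Y1.34 E0.5106
G1 X2.47 Y2.47 E0.5672
G1 X1.34 Y3.23 E0.6239
G1 X0.00 Y3.50 E0.6807
G1 X-1.34 Y3.23 E0.7375
G1 X-2.47 Y2.47 E0.7941
G1 X-3.23 Y1.34 E0.8507
G1 X-3.50 Y0.00 E0.9076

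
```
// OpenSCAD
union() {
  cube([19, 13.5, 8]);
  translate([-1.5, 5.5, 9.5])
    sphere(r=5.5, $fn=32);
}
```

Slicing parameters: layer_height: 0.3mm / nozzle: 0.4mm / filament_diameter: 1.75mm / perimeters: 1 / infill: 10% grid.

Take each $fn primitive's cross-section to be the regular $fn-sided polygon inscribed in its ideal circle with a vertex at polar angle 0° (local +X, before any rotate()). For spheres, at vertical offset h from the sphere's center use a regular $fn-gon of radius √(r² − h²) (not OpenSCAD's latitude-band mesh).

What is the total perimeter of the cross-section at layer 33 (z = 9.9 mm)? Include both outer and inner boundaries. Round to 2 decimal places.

34.41 mm

At z = 9.9 mm: the cube is absent (z outside [0, 8]); the sphere at (-1.5, 5.5): section is a regular 32-gon, circumradius = √(r²−h²) = √(5.5²−0.4²) = 5.485 (perimeter = 2·32·5.485·sin(180°/32) = 34.41 mm); Combining (union): only the r=5.5 sphere at (-1.5, 5.5) is present, so the union is just that shape — boundary = 34.41 mm. Overall, the cross-section is a single solid region. Total boundary length (outer) = 34.41 mm.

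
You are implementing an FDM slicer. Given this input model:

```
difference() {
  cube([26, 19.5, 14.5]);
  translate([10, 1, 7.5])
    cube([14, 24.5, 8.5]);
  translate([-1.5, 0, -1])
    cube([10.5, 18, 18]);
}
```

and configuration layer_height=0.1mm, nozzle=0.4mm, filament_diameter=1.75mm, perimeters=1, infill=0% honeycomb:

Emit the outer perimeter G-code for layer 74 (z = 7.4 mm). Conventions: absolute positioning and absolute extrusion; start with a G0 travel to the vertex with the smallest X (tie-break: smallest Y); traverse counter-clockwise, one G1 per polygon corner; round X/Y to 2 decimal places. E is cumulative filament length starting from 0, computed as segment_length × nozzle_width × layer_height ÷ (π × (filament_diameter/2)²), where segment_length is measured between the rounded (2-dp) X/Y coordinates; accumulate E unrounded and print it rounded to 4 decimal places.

At z = 7.4 mm: the 26×19.5 cube contributes its full rectangle; the cube at (10, 1) does not reach this height (z outside [7.5, 16]); the cube at (-1.5, 0) is present — its section is the full 10.5×18 rectangle; Taking the first minus the rest: starting from the 26×19.5 cube, the 10.5×18 cube at (-1.5, 0) partially overlaps it — only the 162.00 mm² overlap (of its 189.00 mm²) is removed, clipping the outline — 1 connected region. The outline is a single polygon with 6 vertices. Extrusion per mm of travel: 0.4 × 0.1 / (π × 0.875²) = 0.016630. Accumulating E over each segment gives final E = 1.5133.

G0 X0.00 Y18.00 Z7.40
G1 X9.00 Y18.00 E0.1497
G1 X9.00 Y0.00 E0.4490
G1 X26.00 Y0.00 E0.7317
G1 X26.00 Y19.50 E1.0560
G1 X0.00 Y19.50 E1.4884
G1 X0.00 Y18.00 E1.5133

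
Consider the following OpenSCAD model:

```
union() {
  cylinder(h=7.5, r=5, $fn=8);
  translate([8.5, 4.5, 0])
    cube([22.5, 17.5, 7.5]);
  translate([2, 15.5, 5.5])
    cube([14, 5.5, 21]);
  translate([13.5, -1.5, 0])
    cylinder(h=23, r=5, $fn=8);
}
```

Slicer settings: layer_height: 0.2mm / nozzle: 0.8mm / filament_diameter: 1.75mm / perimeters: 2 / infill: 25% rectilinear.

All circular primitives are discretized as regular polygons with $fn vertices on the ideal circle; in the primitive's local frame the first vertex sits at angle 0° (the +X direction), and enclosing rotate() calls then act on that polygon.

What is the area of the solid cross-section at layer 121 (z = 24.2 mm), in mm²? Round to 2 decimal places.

At z = 24.2 mm: the cylinder does not reach this height (z outside [0, 7.5]); the cube at (8.5, 4.5) does not reach this height (z outside [0, 7.5]); the 14×5.5 cube at (2, 15.5) contributes its full rectangle (area 77.00 mm²); the cylinder at (13.5, -1.5) is not intersected at this z (z outside [0, 23]); Merging all regions: only the 14×5.5 cube at (2, 15.5) is present, so the union is just that shape — area = 77.00 mm². Overall, the cross-section is a single solid region. Net area = 77.00 mm².

77.00 mm²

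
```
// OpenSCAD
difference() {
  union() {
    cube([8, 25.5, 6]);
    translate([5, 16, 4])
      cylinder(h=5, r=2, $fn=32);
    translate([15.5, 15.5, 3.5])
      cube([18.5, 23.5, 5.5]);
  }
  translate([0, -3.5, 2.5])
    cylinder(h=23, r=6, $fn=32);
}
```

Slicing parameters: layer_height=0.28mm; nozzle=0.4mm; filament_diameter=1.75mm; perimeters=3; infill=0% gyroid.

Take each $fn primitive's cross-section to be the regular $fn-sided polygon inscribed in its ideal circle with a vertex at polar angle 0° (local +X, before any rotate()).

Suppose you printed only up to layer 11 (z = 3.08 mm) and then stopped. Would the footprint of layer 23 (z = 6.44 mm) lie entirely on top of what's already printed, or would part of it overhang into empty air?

part overhangs

Compare the two slices. At z = 3.08: the 8×25.5 cube contributes its full rectangle (area 204.00 mm²); the cylinder at (5, 16) is absent (z outside [4, 9]); the cube at (15.5, 15.5) is not intersected at this z (z outside [3.5, 9]); Taking the union: only the 8×25.5 cube is present, so the union is just that shape — area = 204.00 mm²; the r=6 cylinder at (0, -3.5) contributes a regular 32-gon of circumradius 6 (area = (32/2)·6.000²·sin(360°/32) = 112.37 mm²); After the difference (first − rest): starting from the result so far (204.00 mm²), the r=6 cylinder at (0, -3.5) partially overlaps it — only the 8.42 mm² overlap (of its 112.37 mm²) is removed, clipping the outline — area = 195.58 mm². At z = 6.44: the cube is not intersected at this z (z outside [0, 6]); the cylinder at (5, 16): section is a regular 32-gon, circumradius r=2 (area = (32/2)·2.000²·sin(360°/32) = 12.49 mm²); the 18.5×23.5 cube at (15.5, 15.5) contributes its full rectangle (area 434.75 mm²); Taking the union: the 2 present regions are separate (no shared area or edge), so areas and boundary lengths simply add and each stays a separate island — area = 447.24 mm²; the cylinder at (0, -3.5): section is a regular 32-gon, circumradius r=6 (area = (32/2)·6.000²·sin(360°/32) = 112.37 mm²); Taking the first minus the rest: starting from that combined region (447.24 mm²), the r=6 cylinder at (0, -3.5) misses the remaining region (no effect) — area = 447.24 mm². Checking containment: at z = 6.44 the cross-section extends beyond the z = 3.08 cross-section by about 434.75 mm².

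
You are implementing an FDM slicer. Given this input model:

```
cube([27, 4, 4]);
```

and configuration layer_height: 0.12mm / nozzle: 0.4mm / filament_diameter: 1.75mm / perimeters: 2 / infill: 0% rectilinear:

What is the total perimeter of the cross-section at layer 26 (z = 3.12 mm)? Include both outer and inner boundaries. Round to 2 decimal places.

At z = 3.12 mm: the cube is present — its section is the full 27×4 rectangle (perimeter 62.00 mm). Overall, the cross-section is a single solid region. Total boundary length (outer) = 62.00 mm.

62.00 mm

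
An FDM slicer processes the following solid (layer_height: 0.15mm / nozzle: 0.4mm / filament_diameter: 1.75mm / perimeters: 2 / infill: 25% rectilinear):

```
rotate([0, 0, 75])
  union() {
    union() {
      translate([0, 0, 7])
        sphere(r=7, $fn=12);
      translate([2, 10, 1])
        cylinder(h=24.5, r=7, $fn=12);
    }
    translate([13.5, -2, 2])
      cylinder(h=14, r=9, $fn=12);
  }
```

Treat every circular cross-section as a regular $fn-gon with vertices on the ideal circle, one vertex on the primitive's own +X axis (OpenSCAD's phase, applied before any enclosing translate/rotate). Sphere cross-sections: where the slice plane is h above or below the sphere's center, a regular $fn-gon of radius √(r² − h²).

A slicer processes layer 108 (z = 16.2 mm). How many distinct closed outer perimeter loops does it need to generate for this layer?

1

At z = 16.2 mm: the sphere is absent (|z−center|=9.200 > r=7); the cylinder at (2, 10): section is a regular 12-gon, circumradius r=7; Taking the union: only the r=7 cylinder at (2, 10) is present, so the union is just that shape — 1 connected region; the cylinder at (13.5, -2) is absent (z outside [2, 16]); Merging all regions: only the result so far is present, so the union is just that shape — 1 connected region; (rotated 75° about Z; rotation is an isometry so areas/perimeters/island counts are preserved). The result has 1 disconnected region.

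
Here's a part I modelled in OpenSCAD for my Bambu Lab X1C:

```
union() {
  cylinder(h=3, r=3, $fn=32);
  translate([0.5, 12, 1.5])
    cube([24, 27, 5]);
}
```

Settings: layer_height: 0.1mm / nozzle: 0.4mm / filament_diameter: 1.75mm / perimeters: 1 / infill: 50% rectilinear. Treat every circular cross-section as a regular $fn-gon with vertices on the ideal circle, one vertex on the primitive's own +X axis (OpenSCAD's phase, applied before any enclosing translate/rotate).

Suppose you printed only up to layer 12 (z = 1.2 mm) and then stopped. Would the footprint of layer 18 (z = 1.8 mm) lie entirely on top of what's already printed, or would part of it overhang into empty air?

part overhangs

Compare the two slices. At z = 1.2: the r=3 cylinder contributes a regular 32-gon of circumradius 3 (area = (32/2)·3.000²·sin(360°/32) = 28.09 mm²); the cube at (0.5, 12) does not reach this height (z outside [1.5, 6.5]); Merging all regions: only the r=3 cylinder is present, so the union is just that shape — area = 28.09 mm². At z = 1.8: the cylinder: section is a regular 32-gon, circumradius r=3 (area = (32/2)·3.000²·sin(360°/32) = 28.09 mm²); the cube at (0.5, 12) is present — its section is the full 24×27 rectangle (area 648.00 mm²); Taking the union: the 2 present regions are separate (no shared area or edge), so areas and boundary lengths simply add and each stays a separate island — area = 676.09 mm². Checking containment: at z = 1.8 the cross-section extends beyond the z = 1.2 cross-section by about 648.00 mm².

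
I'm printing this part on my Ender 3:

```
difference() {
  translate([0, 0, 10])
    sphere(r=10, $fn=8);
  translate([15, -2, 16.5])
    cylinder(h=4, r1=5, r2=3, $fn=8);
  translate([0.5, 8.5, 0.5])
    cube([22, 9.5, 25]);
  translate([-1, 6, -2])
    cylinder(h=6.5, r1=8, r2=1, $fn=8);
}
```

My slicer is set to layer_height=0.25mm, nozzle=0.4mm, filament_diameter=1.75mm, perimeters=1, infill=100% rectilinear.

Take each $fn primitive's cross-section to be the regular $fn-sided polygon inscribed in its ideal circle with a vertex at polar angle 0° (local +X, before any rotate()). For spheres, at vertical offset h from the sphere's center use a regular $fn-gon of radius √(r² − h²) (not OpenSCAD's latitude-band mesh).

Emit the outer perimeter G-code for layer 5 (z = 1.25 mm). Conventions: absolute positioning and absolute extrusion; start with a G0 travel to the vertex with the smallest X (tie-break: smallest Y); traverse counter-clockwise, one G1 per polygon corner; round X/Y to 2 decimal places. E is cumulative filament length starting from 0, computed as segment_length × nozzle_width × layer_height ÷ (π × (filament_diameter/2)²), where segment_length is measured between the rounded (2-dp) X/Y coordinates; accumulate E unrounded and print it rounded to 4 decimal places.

At z = 1.25 mm: the sphere: section is a regular 8-gon, circumradius = √(r²−h²) = √(10²−8.75²) = 4.841; the cone at (15, -2) does not reach this height (z outside [16.5, 20.5]); the 22×9.5 cube at (0.5, 8.5) contributes its full rectangle; the cone at (-1, 6) contributes a regular 8-gon of circumradius 4.500 (interpolated between r1=8 and r2=1 at t=0.500); Subtracting the remaining from the first: starting from the r=10 sphere, the 22×9.5 cube at (0.5, 8.5) misses the remaining region (no effect); the cone at (-1, 6) partially overlaps it — only the 12.37 mm² overlap (of its 57.28 mm²) is removed, clipping the outline — 1 connected region. The outline is a single polygon with 10 vertices. Extrusion per mm of travel: 0.4 × 0.25 / (π × 0.875²) = 0.041575. Accumulating E over each segment gives final E = 1.2361.

G0 X-4.84 Y0.00 Z1.25
G1 X-3.42 Y-3.42 E0.1540
G1 X0.00 Y-4.84 E0.3079
G1 X3.42 Y-3.42 E0.4619
G1 X4.84 Y0.00 E0.6158
G1 X3.42 Y3.42 E0.7698
G1 X2.58 Y3.77 E0.8076
G1 X2.18 Y2.82 E0.8505
G1 X-1.00 Y1.50 E0.9936
G1 X-3.75 Y2.64 E1.1174
G1 X-4.84 Y0.00 E1.2361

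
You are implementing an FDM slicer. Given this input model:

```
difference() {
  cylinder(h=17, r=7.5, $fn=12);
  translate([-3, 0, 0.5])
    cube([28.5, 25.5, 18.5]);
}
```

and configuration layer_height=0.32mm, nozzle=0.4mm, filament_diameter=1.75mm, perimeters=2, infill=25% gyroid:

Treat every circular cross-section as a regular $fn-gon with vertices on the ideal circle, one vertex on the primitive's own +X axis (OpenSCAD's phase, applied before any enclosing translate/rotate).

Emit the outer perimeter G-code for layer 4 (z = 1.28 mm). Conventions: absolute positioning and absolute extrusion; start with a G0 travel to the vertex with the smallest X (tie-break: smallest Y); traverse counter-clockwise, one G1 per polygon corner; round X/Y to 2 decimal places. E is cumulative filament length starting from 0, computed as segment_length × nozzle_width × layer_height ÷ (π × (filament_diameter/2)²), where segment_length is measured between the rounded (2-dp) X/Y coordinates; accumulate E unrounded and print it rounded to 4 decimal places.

At z = 1.28 mm: the r=7.5 cylinder gives a regular 12-gon of circumradius 7.5 (constant along its height); the cube at (-3, 0) is present — its section is the full 28.5×25.5 rectangle; Taking the first minus the rest: starting from the r=7.5 cylinder, the 28.5×25.5 cube at (-3, 0) partially overlaps it — only the 63.48 mm² overlap (of its 726.75 mm²) is removed, clipping the outline — 1 connected region. The outline is a single polygon with 11 vertices. Extrusion per mm of travel: 0.4 × 0.32 / (π × 0.875²) = 0.053216. Accumulating E over each segment gives final E = 2.6102.

G0 X-7.50 Y0.00 Z1.28
G1 X-6.50 Y-3.75 E0.2065
G1 X-3.75 Y-6.50 E0.4135
G1 X0.00 Y-7.50 E0.6200
G1 X3.75 Y-6.50 E0.8266
G1 X6.50 Y-3.75 E1.0335
G1 X7.50 Y0.00 E1.2401
G1 X-3.00 Y0.00 E1.7988
G1 X-3.00 Y6.70 E2.1554
G1 X-3.75 Y6.50 E2.1967
G1 X-6.50 Y3.75 E2.4037
G1 X-7.50 Y0.00 E2.6102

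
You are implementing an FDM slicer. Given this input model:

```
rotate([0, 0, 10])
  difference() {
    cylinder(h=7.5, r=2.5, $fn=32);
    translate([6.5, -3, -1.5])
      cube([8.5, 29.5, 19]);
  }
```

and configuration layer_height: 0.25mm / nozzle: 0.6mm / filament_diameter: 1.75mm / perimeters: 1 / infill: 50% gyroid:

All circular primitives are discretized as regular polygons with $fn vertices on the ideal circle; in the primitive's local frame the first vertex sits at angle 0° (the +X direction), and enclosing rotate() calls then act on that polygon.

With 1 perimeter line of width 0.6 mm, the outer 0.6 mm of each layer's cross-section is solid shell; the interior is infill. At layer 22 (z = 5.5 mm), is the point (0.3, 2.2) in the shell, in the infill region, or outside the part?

At z = 5.5 mm: the cylinder: section is a regular 32-gon, circumradius r=2.5; the cube at (6.5, -3) (footprint 8.5×29.5) is included at this height; Subtracting the remaining from the first: starting from the r=2.5 cylinder, the 8.5×29.5 cube at (6.5, -3) misses the remaining region (no effect) — 1 connected region; (rotated 10° about Z; rotation is an isometry so areas/perimeters/island counts are preserved). Overall, the cross-section is a single solid region. Undo the 10° rotation: the query point maps to (0.677, 2.114) in the un-rotated model frame. The nearest boundary edge runs (0.49, 2.45)→(0.96, 2.31); distance from the point to it = 0.27 mm. The point is inside the cross-section, 0.27 mm from the nearest boundary — within the 0.6 mm shell band (1 × 0.6).

shell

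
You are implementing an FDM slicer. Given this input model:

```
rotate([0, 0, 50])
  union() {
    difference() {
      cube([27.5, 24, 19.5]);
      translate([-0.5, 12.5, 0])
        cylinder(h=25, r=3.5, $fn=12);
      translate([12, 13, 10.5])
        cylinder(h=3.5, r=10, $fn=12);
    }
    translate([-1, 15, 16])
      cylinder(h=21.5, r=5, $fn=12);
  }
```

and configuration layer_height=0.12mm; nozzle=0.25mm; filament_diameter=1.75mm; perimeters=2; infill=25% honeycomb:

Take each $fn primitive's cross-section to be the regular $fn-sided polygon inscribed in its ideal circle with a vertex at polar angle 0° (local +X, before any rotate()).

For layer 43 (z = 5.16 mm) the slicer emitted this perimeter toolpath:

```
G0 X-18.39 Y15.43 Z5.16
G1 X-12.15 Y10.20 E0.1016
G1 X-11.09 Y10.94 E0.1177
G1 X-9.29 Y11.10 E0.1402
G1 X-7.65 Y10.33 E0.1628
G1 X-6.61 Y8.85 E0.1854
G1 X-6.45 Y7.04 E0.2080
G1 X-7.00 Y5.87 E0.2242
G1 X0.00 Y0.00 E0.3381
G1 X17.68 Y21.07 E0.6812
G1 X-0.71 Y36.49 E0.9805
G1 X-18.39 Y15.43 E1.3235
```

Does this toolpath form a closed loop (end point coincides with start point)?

yes

Start point (G0): (-18.39, 15.43). End point (last G1): the path returns to the start — closed.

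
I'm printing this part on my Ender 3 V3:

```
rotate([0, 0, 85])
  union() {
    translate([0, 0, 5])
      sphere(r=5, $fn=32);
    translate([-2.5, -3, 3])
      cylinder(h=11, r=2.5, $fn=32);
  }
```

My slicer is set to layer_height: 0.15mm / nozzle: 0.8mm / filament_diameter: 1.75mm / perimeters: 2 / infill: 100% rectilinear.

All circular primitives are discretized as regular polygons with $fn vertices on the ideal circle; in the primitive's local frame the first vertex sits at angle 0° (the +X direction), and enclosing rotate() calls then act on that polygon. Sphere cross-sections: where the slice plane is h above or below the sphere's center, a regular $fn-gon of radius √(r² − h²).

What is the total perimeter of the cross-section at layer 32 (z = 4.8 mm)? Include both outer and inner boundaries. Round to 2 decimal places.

At z = 4.8 mm: the sphere: section is a regular 32-gon, circumradius = √(r²−h²) = √(5²−0.2²) = 4.996 (perimeter = 2·32·4.996·sin(180°/32) = 31.34 mm); the r=2.5 cylinder at (-2.5, -3) gives a regular 32-gon of circumradius 2.5 (constant along its height) (perimeter = 2·32·2.500·sin(180°/32) = 15.68 mm); Taking the union: the regions partially overlap (shared area 14.03 mm²), so the edge portions inside another operand are dropped and the merged outline is re-measured after clipping — boundary = 33.17 mm; (whole slice rotated 85° about Z — lengths, areas and connectivity unchanged). Overall, the cross-section is a single solid region. Total boundary length (outer) = 33.17 mm.

33.17 mm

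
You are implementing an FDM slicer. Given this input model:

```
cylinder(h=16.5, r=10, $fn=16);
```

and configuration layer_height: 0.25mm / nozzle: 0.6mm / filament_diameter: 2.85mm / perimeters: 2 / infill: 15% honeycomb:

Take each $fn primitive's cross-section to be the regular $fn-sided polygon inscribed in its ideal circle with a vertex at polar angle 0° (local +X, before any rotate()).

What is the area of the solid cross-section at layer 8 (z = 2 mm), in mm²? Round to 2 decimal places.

306.15 mm²

At z = 2 mm: the r=10 cylinder contributes a regular 16-gon of circumradius 10 (area = (16/2)·10.000²·sin(360°/16) = 306.15 mm²). Overall, the cross-section is a single solid region. Net area = 306.15 mm².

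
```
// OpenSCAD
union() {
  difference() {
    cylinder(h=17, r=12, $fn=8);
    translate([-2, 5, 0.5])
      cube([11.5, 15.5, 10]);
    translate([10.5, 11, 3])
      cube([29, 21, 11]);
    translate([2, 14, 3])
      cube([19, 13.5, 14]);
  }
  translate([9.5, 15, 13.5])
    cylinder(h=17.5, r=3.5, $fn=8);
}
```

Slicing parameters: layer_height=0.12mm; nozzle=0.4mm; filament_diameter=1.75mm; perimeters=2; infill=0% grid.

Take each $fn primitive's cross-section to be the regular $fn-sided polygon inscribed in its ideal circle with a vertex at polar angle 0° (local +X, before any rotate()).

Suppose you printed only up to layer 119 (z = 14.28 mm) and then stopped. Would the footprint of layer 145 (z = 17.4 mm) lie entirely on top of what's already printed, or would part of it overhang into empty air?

Compare the two slices. At z = 14.28: the r=12 cylinder gives a regular 8-gon of circumradius 12 (constant along its height) (area = (8/2)·12.000²·sin(360°/8) = 407.29 mm²); the cube at (-2, 5) does not reach this height (z outside [0.5, 10.5]); the cube at (10.5, 11) is not intersected at this z (z outside [3, 14]); the 19×13.5 cube at (2, 14) contributes its full rectangle (area 256.50 mm²); Taking the first minus the rest: starting from the r=12 cylinder (407.29 mm²), the 19×13.5 cube at (2, 14) misses the remaining region (no effect) — area = 407.29 mm²; the r=3.5 cylinder at (9.5, 15) gives a regular 8-gon of circumradius 3.5 (constant along its height) (area = (8/2)·3.500²·sin(360°/8) = 34.65 mm²); Taking the union: the 2 present regions are separate (no shared area or edge), so areas and boundary lengths simply add and each stays a separate island — area = 441.94 mm². At z = 17.4: the cylinder is absent (z outside [0, 17]); the cube at (-2, 5) does not reach this height (z outside [0.5, 10.5]); the cube at (10.5, 11) does not reach this height (z outside [3, 14]); the cube at (2, 14) is absent (z outside [3, 17]); Subtracting the remaining from the first: the first operand is absent here, so nothing remains; the cylinder at (9.5, 15): section is a regular 8-gon, circumradius r=3.5 (area = (8/2)·3.500²·sin(360°/8) = 34.65 mm²); Taking the union: only the r=3.5 cylinder at (9.5, 15) is present, so the union is just that shape — area = 34.65 mm². Checking containment: the cross-section at z = 17.4 is a subset of the cross-section at z = 14.28.

entirely on top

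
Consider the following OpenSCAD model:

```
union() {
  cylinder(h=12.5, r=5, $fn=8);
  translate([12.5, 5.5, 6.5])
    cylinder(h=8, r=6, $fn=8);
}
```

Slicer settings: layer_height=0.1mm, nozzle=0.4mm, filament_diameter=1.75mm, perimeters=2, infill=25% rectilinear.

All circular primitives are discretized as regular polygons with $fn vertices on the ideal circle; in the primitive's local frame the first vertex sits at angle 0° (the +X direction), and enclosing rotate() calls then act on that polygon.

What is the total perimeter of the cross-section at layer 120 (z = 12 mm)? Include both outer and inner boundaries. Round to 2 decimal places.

67.35 mm

At z = 12 mm: the r=5 cylinder contributes a regular 8-gon of circumradius 5 (perimeter = 2·8·5.000·sin(180°/8) = 30.61 mm); the r=6 cylinder at (12.5, 5.5) gives a regular 8-gon of circumradius 6 (constant along its height) (perimeter = 2·8·6.000·sin(180°/8) = 36.74 mm); Merging all regions: the 2 present regions are separate (no shared area or edge), so areas and boundary lengths simply add and each stays a separate island — boundary = 67.35 mm. Overall, the cross-section has 2 separate islands. Total boundary length (outer) = 67.35 mm.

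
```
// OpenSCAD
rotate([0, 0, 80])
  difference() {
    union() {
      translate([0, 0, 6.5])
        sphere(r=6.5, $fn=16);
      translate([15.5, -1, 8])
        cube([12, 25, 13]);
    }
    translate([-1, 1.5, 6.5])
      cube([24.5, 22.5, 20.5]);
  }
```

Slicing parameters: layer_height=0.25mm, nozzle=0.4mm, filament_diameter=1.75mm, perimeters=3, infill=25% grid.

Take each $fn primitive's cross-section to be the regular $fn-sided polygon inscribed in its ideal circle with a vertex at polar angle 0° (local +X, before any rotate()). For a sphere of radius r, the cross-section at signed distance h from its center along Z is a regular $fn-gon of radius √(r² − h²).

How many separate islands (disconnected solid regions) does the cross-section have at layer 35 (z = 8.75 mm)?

At z = 8.75 mm: the r=6.5 sphere contributes a regular 16-gon of circumradius √(6.5²−2.25²) = 6.098; the 12×25 cube at (15.5, -1) contributes its full rectangle; Combining (union): the 2 present regions are separate (no shared area or edge), so areas and boundary lengths simply add and each stays a separate island — 2 connected regions; the 24.5×22.5 cube at (-1, 1.5) contributes its full rectangle; After the difference (first − rest): starting from that combined region, the 24.5×22.5 cube at (-1, 1.5) partially overlaps it — only the 204.04 mm² overlap (of its 551.25 mm²) is removed, clipping the outline — 2 connected regions; (rotated 80° about Z; rotation is an isometry so areas/perimeters/island counts are preserved). Overall, the cross-section has 2 separate islands. Island count = 2.

2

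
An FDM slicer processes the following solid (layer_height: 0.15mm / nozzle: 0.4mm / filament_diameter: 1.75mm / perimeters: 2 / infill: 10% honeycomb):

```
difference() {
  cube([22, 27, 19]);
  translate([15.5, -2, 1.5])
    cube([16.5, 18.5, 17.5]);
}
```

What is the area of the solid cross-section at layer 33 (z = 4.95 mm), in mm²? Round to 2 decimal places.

At z = 4.95 mm: the cube (footprint 22×27) is included at this height (area 594.00 mm²); the 16.5×18.5 cube at (15.5, -2) contributes its full rectangle (area 305.25 mm²); Taking the first minus the rest: starting from the 22×27 cube (594.00 mm²), the 16.5×18.5 cube at (15.5, -2) partially overlaps it — only the 107.25 mm² overlap (of its 305.25 mm²) is removed, clipping the outline — area = 486.75 mm². Overall, the cross-section is a single solid region. Net area = 486.75 mm².

486.75 mm²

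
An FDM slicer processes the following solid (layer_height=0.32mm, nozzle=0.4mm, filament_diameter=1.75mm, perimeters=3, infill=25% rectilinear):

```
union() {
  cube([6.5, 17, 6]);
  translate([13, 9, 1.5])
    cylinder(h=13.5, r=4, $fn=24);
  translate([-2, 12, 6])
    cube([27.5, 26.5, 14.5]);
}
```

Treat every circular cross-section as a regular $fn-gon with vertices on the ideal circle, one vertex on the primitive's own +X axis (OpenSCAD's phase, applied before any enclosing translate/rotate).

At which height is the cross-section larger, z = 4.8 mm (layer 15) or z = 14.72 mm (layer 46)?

Layer 15 (z = 4.8): the cube (footprint 6.5×17) is included at this height (area 110.50 mm²); the r=4 cylinder at (13, 9) gives a regular 24-gon of circumradius 4 (constant along its height) (area = (24/2)·4.000²·sin(360°/24) = 49.69 mm²); the cube at (-2, 12) is not intersected at this z (z outside [6, 20.5]); Taking the union: the 2 present regions are separate (no shared area or edge), so areas and boundary lengths simply add and each stays a separate island — area = 160.19 mm². So its area = 160.19 mm². Layer 46 (z = 14.72): the cube is absent (z outside [0, 6]); the r=4 cylinder at (13, 9) gives a regular 24-gon of circumradius 4 (constant along its height) (area = (24/2)·4.000²·sin(360°/24) = 49.69 mm²); the cube at (-2, 12) (footprint 27.5×26.5) is included at this height (area 728.75 mm²); Taking the union: the regions partially overlap — summed areas 778.44 mm² minus the doubly-counted overlap 3.49 mm² gives 774.95 mm² — area = 774.95 mm². So its area = 774.95 mm². Layer 46 is larger (774.95 vs 160.19 mm²).

layer 46 (z = 14.72 mm)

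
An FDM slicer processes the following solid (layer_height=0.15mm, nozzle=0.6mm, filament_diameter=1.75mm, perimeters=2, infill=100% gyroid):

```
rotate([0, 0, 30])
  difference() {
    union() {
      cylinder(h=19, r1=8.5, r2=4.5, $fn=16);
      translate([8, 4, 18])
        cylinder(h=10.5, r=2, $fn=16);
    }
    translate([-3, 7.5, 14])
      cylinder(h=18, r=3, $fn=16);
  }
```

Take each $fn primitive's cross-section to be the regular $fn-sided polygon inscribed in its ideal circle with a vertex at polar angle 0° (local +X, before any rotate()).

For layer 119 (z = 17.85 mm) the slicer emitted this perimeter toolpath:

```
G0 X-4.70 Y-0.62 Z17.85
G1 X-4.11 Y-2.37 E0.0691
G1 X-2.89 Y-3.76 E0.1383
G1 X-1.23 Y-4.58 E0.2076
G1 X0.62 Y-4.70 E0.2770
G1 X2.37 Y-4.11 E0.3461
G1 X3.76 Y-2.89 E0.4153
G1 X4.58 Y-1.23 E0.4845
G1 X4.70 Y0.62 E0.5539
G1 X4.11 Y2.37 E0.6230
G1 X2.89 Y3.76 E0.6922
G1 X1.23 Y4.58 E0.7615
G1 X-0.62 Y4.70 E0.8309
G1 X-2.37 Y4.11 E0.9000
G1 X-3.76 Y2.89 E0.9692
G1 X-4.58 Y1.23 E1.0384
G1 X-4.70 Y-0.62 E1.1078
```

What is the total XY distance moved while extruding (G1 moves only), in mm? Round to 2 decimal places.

Sum the Euclidean lengths of each G1 segment: total = 29.61 mm.

29.61 mm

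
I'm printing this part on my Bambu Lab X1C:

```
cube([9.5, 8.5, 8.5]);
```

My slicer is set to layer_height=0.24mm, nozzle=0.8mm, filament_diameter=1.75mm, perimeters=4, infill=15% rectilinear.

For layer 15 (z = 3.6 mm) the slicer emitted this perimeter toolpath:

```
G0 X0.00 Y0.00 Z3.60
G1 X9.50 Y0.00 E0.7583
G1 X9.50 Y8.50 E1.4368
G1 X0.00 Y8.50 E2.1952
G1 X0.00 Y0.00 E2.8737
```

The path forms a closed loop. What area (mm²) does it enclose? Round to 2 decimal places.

80.75 mm²

Apply the shoelace formula to the sequence of (X, Y) vertices; enclosed area = 80.75 mm².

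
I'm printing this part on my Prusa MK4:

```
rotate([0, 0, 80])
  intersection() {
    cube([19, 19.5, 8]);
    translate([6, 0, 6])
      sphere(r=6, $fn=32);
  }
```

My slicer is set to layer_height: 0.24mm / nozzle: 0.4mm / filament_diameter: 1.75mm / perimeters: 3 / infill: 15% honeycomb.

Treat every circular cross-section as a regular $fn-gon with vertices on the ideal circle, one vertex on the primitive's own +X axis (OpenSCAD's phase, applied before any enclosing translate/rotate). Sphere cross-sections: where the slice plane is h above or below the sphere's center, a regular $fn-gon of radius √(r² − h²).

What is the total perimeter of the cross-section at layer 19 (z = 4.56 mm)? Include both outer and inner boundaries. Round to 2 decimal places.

29.92 mm

At z = 4.56 mm: the 19×19.5 cube contributes its full rectangle (perimeter 77.00 mm); the r=6 sphere at (6, 0) contributes a regular 32-gon of circumradius √(6²−1.44²) = 5.825 (perimeter = 2·32·5.825·sin(180°/32) = 36.54 mm); After intersecting: the r=6 sphere at (6, 0) partially overlaps the 19×19.5 cube; clipping to the common part keeps 52.95 mm² — boundary = 29.92 mm; (whole slice rotated 80° about Z — lengths, areas and connectivity unchanged). Overall, the cross-section is a single solid region. Total boundary length (outer) = 29.92 mm.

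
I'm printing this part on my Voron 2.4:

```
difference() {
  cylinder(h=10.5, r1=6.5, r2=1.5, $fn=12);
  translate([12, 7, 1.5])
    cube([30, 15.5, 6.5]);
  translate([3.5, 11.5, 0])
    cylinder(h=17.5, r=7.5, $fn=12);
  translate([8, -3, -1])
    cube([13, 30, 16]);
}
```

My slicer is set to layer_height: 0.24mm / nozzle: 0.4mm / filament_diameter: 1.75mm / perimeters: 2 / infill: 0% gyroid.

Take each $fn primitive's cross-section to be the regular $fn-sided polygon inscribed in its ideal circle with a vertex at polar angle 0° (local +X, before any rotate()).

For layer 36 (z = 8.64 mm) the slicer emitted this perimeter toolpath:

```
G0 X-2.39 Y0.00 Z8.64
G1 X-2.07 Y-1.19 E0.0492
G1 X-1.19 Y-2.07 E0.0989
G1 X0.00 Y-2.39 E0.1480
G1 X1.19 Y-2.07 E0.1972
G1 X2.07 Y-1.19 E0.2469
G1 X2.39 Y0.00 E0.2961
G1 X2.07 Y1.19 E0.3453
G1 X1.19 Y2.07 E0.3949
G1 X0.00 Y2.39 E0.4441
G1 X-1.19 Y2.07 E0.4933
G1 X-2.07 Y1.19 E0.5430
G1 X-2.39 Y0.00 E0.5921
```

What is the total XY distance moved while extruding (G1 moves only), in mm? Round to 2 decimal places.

14.84 mm

Sum the Euclidean lengths of each G1 segment: total = 14.84 mm.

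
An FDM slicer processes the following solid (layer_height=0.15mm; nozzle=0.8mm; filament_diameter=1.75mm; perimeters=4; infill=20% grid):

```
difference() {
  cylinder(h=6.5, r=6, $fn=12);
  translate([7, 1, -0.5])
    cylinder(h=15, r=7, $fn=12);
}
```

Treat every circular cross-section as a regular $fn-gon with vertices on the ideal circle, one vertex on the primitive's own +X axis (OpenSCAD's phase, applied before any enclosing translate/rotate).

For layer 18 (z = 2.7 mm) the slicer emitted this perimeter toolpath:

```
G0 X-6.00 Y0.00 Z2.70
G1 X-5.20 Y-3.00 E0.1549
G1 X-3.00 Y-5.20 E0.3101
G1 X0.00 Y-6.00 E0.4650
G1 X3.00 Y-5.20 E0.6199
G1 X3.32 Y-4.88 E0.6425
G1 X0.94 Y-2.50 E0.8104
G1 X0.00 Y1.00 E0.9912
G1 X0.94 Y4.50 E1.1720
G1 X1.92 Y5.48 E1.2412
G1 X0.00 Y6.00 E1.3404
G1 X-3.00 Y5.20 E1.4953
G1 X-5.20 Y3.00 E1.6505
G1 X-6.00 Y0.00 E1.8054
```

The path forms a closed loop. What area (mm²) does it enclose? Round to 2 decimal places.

Apply the shoelace formula to the sequence of (X, Y) vertices; enclosed area = 66.51 mm².

66.51 mm²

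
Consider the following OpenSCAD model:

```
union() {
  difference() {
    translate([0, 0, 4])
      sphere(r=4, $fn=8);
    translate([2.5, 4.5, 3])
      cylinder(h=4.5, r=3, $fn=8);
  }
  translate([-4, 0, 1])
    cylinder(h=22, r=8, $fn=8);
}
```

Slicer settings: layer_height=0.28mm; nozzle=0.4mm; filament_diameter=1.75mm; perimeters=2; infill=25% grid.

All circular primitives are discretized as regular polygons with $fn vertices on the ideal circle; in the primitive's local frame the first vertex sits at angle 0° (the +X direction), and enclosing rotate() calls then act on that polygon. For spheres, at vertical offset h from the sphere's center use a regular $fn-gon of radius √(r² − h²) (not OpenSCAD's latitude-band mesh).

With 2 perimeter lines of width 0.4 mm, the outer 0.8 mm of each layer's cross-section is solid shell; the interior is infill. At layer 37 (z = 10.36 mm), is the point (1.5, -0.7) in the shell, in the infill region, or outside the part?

infill

At z = 10.36 mm: the sphere is absent (|z−center|=6.360 > r=4); the cylinder at (2.5, 4.5) does not reach this height (z outside [3, 7.5]); After the difference (first − rest): the first operand is absent here, so nothing remains; the r=8 cylinder at (-4, 0) contributes a regular 8-gon of circumradius 8; Combining (union): only the r=8 cylinder at (-4, 0) is present, so the union is just that shape — 1 connected region. Overall, the cross-section is a single solid region. The nearest boundary edge runs (1.66, -5.66)→(4.00, 0.00); distance from the point to it = 2.04 mm. The point is inside the cross-section and 2.04 mm from the nearest boundary — more than the 0.8 mm shell width (2 × 0.4), so it's in the infill interior.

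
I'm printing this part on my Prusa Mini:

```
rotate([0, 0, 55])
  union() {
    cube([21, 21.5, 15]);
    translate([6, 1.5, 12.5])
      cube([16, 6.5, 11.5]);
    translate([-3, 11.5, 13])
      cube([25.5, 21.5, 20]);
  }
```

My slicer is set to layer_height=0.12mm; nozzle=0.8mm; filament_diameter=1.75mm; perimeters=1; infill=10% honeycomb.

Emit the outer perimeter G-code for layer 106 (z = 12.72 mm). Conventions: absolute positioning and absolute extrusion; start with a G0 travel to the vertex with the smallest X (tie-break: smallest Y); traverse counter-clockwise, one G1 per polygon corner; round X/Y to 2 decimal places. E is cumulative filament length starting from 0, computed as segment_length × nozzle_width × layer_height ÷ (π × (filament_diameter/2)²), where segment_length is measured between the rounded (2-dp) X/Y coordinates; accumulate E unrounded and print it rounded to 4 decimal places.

At z = 12.72 mm: the cube is present — its section is the full 21×21.5 rectangle; the cube at (6, 1.5) is present — its section is the full 16×6.5 rectangle; the cube at (-3, 11.5) is absent (z outside [13, 33]); Merging all regions: the regions partially overlap (shared area 97.50 mm²), so overlapping operands fuse into one piece — 1 connected region; (rotated 55° about Z; rotation is an isometry so areas/perimeters/island counts are preserved). The outline is a single polygon with 8 vertices. Extrusion per mm of travel: 0.8 × 0.12 / (π × 0.875²) = 0.039912. Accumulating E over each segment gives final E = 3.4721.

G0 X-17.61 Y12.33 Z12.72
G1 X0.00 Y0.00 E0.8580
G1 X12.05 Y17.20 E1.6962
G1 X10.82 Y18.06 E1.7561
G1 X11.39 Y18.88 E1.7960
G1 X6.07 Y22.61 E2.0553
G1 X5.49 Y21.79 E2.0954
G1 X-5.57 Y29.53 E2.6342
G1 X-17.61 Y12.33 E3.4721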